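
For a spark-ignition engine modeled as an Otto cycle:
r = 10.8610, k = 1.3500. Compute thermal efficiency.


r^(k-1) = 2.3044
eta = 1 - 1/2.3044 = 0.5660 = 56.6044%

56.6044%


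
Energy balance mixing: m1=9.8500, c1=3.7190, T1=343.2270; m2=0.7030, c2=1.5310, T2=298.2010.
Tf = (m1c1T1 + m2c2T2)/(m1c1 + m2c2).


num = 12894.0946
den = 37.7084
Tf = 341.9418 K

341.9418 K


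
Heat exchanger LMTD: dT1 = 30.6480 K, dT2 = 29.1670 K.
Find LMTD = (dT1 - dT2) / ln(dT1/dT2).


dT1/dT2 = 1.0508
ln(dT1/dT2) = 0.0495
LMTD = 1.4810 / 0.0495 = 29.9014 K

29.9014 K


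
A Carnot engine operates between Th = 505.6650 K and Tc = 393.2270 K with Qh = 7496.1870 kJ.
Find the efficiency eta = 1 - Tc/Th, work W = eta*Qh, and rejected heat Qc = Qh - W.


eta = 1 - 393.2270/505.6650 = 0.2224
W = 0.2224 * 7496.1870 = 1666.8274 kJ
Qc = 7496.1870 - 1666.8274 = 5829.3596 kJ

eta = 22.2357%, W = 1666.8274 kJ, Qc = 5829.3596 kJ


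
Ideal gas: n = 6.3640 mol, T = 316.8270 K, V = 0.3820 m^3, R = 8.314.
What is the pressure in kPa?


P = nRT/V = 6.3640 * 8.314 * 316.8270 / 0.3820
= 16763.4104 / 0.3820 = 43883.2732 Pa = 43.8833 kPa

43.8833 kPa


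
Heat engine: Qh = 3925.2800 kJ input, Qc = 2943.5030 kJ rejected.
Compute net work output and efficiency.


W = 3925.2800 - 2943.5030 = 981.7770 kJ
eta = 981.7770 / 3925.2800 = 0.2501 = 25.0116%

W = 981.7770 kJ, eta = 25.0116%


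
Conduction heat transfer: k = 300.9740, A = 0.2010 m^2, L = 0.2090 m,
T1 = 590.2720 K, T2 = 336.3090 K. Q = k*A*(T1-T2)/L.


dT = 253.9630 K
Q = 300.9740 * 0.2010 * 253.9630 / 0.2090 = 73510.4701 W

73510.4701 W


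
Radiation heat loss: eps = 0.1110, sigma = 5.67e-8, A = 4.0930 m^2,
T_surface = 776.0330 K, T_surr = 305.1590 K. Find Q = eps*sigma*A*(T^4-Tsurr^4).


T^4 = 3.6268e+11
Tsurr^4 = 8.6717e+09
Q = 0.1110 * 5.67e-8 * 4.0930 * 3.5401e+11 = 9119.2327 W

9119.2327 W


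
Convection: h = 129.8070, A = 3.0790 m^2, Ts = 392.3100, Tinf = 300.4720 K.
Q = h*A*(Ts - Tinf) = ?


dT = 91.8380 K
Q = 129.8070 * 3.0790 * 91.8380 = 36705.4218 W

36705.4218 W


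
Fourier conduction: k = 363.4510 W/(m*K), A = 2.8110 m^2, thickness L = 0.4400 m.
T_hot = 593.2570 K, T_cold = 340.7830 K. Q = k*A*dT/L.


dT = 252.4740 K
Q = 363.4510 * 2.8110 * 252.4740 / 0.4400 = 586233.5886 W

586233.5886 W


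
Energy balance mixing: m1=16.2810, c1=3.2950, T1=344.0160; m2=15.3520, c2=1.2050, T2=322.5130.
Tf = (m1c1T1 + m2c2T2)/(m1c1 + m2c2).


num = 24421.2658
den = 72.1451
Tf = 338.5023 K

338.5023 K


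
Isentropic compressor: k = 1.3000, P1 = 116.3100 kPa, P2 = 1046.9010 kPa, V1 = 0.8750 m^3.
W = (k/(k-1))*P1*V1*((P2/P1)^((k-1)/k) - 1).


(k-1)/k = 0.2308
(P2/P1)^exp = 1.6604
W = 4.3333 * 116.3100 * 0.8750 * (1.6604 - 1) = 291.2552 kJ

291.2552 kJ


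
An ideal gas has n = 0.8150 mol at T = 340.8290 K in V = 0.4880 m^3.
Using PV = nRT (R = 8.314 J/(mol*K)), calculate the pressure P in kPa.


P = nRT/V = 0.8150 * 8.314 * 340.8290 / 0.4880
= 2309.4266 / 0.4880 = 4732.4316 Pa = 4.7324 kPa

4.7324 kPa


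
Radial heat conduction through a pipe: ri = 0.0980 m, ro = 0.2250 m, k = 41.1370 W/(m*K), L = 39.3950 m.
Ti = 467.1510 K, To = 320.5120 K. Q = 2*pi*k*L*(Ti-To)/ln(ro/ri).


dT = 146.6390 K
ln(ro/ri) = 0.8311
Q = 2*pi*41.1370*39.3950*146.6390 / 0.8311 = 1796522.2234 W

1796522.2234 W


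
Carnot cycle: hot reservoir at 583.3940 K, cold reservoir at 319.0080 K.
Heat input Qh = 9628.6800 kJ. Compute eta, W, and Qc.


eta = 1 - 319.0080/583.3940 = 0.4532
W = 0.4532 * 9628.6800 = 4363.5831 kJ
Qc = 9628.6800 - 4363.5831 = 5265.0969 kJ

eta = 45.3186%, W = 4363.5831 kJ, Qc = 5265.0969 kJ


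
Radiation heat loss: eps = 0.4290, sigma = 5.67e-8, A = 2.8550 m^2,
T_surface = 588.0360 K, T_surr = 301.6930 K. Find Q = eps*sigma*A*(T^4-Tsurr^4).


T^4 = 1.1957e+11
Tsurr^4 = 8.2844e+09
Q = 0.4290 * 5.67e-8 * 2.8550 * 1.1128e+11 = 7728.2006 W

7728.2006 W


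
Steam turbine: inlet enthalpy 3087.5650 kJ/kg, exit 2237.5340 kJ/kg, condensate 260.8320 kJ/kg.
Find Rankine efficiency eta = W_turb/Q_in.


W = 850.0310 kJ/kg
Q_in = 2826.7330 kJ/kg
eta = 0.3007 = 30.0711%

eta = 30.0711%


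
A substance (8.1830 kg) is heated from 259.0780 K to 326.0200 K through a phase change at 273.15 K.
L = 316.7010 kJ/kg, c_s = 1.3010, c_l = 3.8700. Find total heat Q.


Q1 (sensible, solid) = 8.1830 * 1.3010 * 14.0720 = 149.8117 kJ
Q2 (latent) = 8.1830 * 316.7010 = 2591.5643 kJ
Q3 (sensible, liquid) = 8.1830 * 3.8700 * 52.8700 = 1674.2983 kJ
Q_total = 4415.6742 kJ

4415.6742 kJ


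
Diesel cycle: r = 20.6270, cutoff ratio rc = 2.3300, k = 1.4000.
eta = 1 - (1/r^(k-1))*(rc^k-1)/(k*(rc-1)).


r^(k-1) = 3.3556
rc^k = 3.2681
eta = 0.6370 = 63.6995%

63.6995%


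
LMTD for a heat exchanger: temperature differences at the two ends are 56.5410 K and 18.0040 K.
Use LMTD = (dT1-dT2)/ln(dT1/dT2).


dT1/dT2 = 3.1405
ln(dT1/dT2) = 1.1444
LMTD = 38.5370 / 1.1444 = 33.6752 K

33.6752 K


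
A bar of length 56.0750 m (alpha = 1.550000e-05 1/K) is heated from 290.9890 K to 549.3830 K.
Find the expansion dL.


dT = 258.3940 K
dL = 1.550000e-05 * 56.0750 * 258.3940 = 0.224586 m
L_final = 56.299586 m

dL = 0.224586 m


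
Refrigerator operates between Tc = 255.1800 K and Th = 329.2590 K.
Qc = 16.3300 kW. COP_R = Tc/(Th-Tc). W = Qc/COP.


COP = 255.1800 / 74.0790 = 3.4447
W = 16.3300 / 3.4447 = 4.7406 kW

COP = 3.4447, W = 4.7406 kW


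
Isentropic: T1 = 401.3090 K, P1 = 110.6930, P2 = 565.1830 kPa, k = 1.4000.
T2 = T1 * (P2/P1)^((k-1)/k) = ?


(k-1)/k = 0.2857
(P2/P1)^exp = 1.5933
T2 = 401.3090 * 1.5933 = 639.4172 K

639.4172 K


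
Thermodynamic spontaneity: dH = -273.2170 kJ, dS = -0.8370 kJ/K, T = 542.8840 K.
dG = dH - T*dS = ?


T*dS = 542.8840 * -0.8370 = -454.3939 kJ
dG = -273.2170 + 454.3939 = 181.1769 kJ (non-spontaneous)

dG = 181.1769 kJ, non-spontaneous


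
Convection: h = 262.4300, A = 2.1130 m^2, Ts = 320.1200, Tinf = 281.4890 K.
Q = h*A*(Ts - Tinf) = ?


dT = 38.6310 K
Q = 262.4300 * 2.1130 * 38.6310 = 21421.4531 W

21421.4531 W


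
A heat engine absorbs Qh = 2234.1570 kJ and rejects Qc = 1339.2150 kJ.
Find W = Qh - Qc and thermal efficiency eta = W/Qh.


W = 2234.1570 - 1339.2150 = 894.9420 kJ
eta = 894.9420 / 2234.1570 = 0.4006 = 40.0573%

W = 894.9420 kJ, eta = 40.0573%


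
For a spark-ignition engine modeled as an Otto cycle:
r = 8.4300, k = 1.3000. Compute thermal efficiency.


r^(k-1) = 1.8956
eta = 1 - 1/1.8956 = 0.4725 = 47.2464%

47.2464%


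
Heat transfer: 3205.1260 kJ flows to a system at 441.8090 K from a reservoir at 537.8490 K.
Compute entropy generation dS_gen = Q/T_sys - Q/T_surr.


dS_sys = 3205.1260/441.8090 = 7.2546 kJ/K
dS_surr = -3205.1260/537.8490 = -5.9592 kJ/K
dS_gen = 7.2546 - 5.9592 = 1.2954 kJ/K (irreversible)

dS_gen = 1.2954 kJ/K, irreversible


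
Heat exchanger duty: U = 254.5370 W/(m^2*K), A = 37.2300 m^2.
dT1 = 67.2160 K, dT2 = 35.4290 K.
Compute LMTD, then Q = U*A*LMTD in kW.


LMTD = 49.6377 K
Q = 254.5370 * 37.2300 * 49.6377 = 470387.0085 W = 470.3870 kW

470.3870 kW


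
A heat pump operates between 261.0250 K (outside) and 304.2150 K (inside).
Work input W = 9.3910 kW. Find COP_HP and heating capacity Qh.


COP = 304.2150 / 43.1900 = 7.0436
Qh = 7.0436 * 9.3910 = 66.1469 kW

COP = 7.0436, Qh = 66.1469 kW


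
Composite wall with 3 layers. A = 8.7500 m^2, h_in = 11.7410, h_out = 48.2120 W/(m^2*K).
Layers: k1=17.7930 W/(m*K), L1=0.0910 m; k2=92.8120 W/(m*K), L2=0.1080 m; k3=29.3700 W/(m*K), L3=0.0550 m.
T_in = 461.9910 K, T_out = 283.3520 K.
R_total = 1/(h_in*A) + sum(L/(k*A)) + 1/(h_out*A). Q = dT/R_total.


R_conv_in = 1/(11.7410*8.7500) = 0.0097
R_1 = 0.0910/(17.7930*8.7500) = 0.0006
R_2 = 0.1080/(92.8120*8.7500) = 0.0001
R_3 = 0.0550/(29.3700*8.7500) = 0.0002
R_conv_out = 1/(48.2120*8.7500) = 0.0024
R_total = 0.0130 K/W
Q = 178.6390 / 0.0130 = 13703.6314 W

R_total = 0.0130 K/W, Q = 13703.6314 W


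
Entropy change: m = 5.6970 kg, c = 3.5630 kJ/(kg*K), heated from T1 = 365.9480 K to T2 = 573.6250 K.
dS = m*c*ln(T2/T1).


T2/T1 = 1.5675
ln(T2/T1) = 0.4495
dS = 5.6970 * 3.5630 * 0.4495 = 9.1238 kJ/K

9.1238 kJ/K


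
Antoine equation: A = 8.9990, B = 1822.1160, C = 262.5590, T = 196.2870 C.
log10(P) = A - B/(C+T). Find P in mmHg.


C+T = 458.8460
B/(C+T) = 3.9711
log10(P) = 8.9990 - 3.9711 = 5.0279
P = 10^5.0279 = 106638.9892 mmHg

106638.9892 mmHg


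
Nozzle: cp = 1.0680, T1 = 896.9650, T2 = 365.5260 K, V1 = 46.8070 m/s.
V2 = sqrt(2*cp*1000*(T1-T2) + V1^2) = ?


dT = 531.4390 K
2*cp*1000*dT = 1135153.7040
V1^2 = 2190.8952
V2 = sqrt(1137344.5992) = 1066.4636 m/s

1066.4636 m/s


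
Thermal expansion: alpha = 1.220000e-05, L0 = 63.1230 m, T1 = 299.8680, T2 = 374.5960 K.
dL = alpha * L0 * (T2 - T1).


dT = 74.7280 K
dL = 1.220000e-05 * 63.1230 * 74.7280 = 0.057548 m
L_final = 63.180548 m

dL = 0.057548 m


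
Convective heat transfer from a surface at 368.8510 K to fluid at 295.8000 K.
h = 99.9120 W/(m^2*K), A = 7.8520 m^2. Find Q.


dT = 73.0510 K
Q = 99.9120 * 7.8520 * 73.0510 = 57309.1687 W

57309.1687 W


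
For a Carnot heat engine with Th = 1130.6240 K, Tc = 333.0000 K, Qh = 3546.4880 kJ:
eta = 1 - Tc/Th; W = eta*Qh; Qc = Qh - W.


eta = 1 - 333.0000/1130.6240 = 0.7055
W = 0.7055 * 3546.4880 = 2501.9493 kJ
Qc = 3546.4880 - 2501.9493 = 1044.5387 kJ

eta = 70.5472%, W = 2501.9493 kJ, Qc = 1044.5387 kJ


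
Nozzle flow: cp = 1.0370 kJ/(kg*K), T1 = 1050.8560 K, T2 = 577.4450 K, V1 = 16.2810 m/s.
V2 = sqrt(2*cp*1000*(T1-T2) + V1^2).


dT = 473.4110 K
2*cp*1000*dT = 981854.4140
V1^2 = 265.0710
V2 = sqrt(982119.4850) = 991.0194 m/s

991.0194 m/s


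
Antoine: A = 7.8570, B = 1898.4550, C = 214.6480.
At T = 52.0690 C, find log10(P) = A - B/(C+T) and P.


C+T = 266.7170
B/(C+T) = 7.1179
log10(P) = 7.8570 - 7.1179 = 0.7391
P = 10^0.7391 = 5.4845 mmHg

5.4845 mmHg


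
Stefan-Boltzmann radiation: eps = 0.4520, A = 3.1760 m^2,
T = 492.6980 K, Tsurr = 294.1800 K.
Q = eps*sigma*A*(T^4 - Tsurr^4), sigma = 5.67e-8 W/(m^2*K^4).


T^4 = 5.8928e+10
Tsurr^4 = 7.4895e+09
Q = 0.4520 * 5.67e-8 * 3.1760 * 5.1439e+10 = 4186.8946 W

4186.8946 W


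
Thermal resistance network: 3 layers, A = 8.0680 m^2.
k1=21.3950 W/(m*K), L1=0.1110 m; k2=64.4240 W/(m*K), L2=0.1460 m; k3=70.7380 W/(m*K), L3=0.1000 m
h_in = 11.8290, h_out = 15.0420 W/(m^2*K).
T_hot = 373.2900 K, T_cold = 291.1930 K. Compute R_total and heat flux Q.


R_conv_in = 1/(11.8290*8.0680) = 0.0105
R_1 = 0.1110/(21.3950*8.0680) = 0.0006
R_2 = 0.1460/(64.4240*8.0680) = 0.0003
R_3 = 0.1000/(70.7380*8.0680) = 0.0002
R_conv_out = 1/(15.0420*8.0680) = 0.0082
R_total = 0.0198 K/W
Q = 82.0970 / 0.0198 = 4142.6786 W

R_total = 0.0198 K/W, Q = 4142.6786 W


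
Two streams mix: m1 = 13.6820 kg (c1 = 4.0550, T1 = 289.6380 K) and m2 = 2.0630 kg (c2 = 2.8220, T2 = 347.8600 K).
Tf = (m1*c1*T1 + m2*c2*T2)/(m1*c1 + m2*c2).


num = 18094.4304
den = 61.3023
Tf = 295.1673 K

295.1673 K


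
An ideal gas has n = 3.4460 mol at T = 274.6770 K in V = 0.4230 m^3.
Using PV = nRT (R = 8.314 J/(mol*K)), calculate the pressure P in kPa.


P = nRT/V = 3.4460 * 8.314 * 274.6770 / 0.4230
= 7869.5081 / 0.4230 = 18604.0381 Pa = 18.6040 kPa

18.6040 kPa


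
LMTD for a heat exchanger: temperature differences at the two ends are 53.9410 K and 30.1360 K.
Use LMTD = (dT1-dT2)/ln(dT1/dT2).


dT1/dT2 = 1.7899
ln(dT1/dT2) = 0.5822
LMTD = 23.8050 / 0.5822 = 40.8901 K

40.8901 K


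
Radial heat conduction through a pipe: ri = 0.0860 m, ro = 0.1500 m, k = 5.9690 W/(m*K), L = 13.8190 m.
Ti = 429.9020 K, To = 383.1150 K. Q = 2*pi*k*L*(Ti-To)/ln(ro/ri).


dT = 46.7870 K
ln(ro/ri) = 0.5563
Q = 2*pi*5.9690*13.8190*46.7870 / 0.5563 = 43589.6692 W

43589.6692 W


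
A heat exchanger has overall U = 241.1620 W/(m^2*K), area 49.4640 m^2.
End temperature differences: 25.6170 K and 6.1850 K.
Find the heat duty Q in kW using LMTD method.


LMTD = 13.6736 K
Q = 241.1620 * 49.4640 * 13.6736 = 163110.5503 W = 163.1106 kW

163.1106 kW


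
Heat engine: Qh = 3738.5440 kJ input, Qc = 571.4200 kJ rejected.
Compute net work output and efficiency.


W = 3738.5440 - 571.4200 = 3167.1240 kJ
eta = 3167.1240 / 3738.5440 = 0.8472 = 84.7154%

W = 3167.1240 kJ, eta = 84.7154%


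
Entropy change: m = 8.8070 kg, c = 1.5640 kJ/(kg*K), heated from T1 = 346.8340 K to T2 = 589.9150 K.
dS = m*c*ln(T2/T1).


T2/T1 = 1.7009
ln(T2/T1) = 0.5311
dS = 8.8070 * 1.5640 * 0.5311 = 7.3159 kJ/K

7.3159 kJ/K


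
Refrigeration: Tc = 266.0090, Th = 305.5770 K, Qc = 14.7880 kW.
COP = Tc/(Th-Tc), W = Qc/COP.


COP = 266.0090 / 39.5680 = 6.7228
W = 14.7880 / 6.7228 = 2.1997 kW

COP = 6.7228, W = 2.1997 kW


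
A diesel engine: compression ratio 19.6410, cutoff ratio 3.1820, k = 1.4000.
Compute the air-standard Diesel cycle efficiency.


r^(k-1) = 3.2905
rc^k = 5.0557
eta = 0.5965 = 59.6525%

59.6525%


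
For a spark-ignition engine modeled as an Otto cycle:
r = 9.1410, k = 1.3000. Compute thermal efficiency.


r^(k-1) = 1.9422
eta = 1 - 1/1.9422 = 0.4851 = 48.5125%

48.5125%


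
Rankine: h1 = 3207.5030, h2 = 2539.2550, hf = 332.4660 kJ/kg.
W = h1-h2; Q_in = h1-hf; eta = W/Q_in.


W = 668.2480 kJ/kg
Q_in = 2875.0370 kJ/kg
eta = 0.2324 = 23.2431%

eta = 23.2431%


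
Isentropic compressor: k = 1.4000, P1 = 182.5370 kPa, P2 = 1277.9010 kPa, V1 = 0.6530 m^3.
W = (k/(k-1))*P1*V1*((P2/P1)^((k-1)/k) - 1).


(k-1)/k = 0.2857
(P2/P1)^exp = 1.7437
W = 3.5000 * 182.5370 * 0.6530 * (1.7437 - 1) = 310.2606 kJ

310.2606 kJ


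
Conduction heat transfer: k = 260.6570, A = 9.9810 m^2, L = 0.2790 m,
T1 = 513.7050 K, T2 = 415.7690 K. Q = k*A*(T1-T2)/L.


dT = 97.9360 K
Q = 260.6570 * 9.9810 * 97.9360 / 0.2790 = 913233.0220 W

913233.0220 W


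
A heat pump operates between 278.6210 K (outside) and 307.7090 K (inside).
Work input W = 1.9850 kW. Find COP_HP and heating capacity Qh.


COP = 307.7090 / 29.0880 = 10.5786
Qh = 10.5786 * 1.9850 = 20.9984 kW

COP = 10.5786, Qh = 20.9984 kW


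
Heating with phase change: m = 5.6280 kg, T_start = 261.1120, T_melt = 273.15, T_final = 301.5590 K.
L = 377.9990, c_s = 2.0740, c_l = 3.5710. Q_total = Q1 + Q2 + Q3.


Q1 (sensible, solid) = 5.6280 * 2.0740 * 12.0380 = 140.5132 kJ
Q2 (latent) = 5.6280 * 377.9990 = 2127.3784 kJ
Q3 (sensible, liquid) = 5.6280 * 3.5710 * 28.4090 = 570.9524 kJ
Q_total = 2838.8440 kJ

2838.8440 kJ


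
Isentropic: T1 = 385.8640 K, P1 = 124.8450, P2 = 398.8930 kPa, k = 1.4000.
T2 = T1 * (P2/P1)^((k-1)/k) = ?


(k-1)/k = 0.2857
(P2/P1)^exp = 1.3936
T2 = 385.8640 * 1.3936 = 537.7407 K

537.7407 K


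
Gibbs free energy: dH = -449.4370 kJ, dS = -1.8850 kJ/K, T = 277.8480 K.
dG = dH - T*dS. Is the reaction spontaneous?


T*dS = 277.8480 * -1.8850 = -523.7435 kJ
dG = -449.4370 + 523.7435 = 74.3065 kJ (non-spontaneous)

dG = 74.3065 kJ, non-spontaneous


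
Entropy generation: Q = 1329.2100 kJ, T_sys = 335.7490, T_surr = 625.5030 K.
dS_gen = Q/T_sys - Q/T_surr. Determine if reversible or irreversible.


dS_sys = 1329.2100/335.7490 = 3.9589 kJ/K
dS_surr = -1329.2100/625.5030 = -2.1250 kJ/K
dS_gen = 3.9589 - 2.1250 = 1.8339 kJ/K (irreversible)

dS_gen = 1.8339 kJ/K, irreversible


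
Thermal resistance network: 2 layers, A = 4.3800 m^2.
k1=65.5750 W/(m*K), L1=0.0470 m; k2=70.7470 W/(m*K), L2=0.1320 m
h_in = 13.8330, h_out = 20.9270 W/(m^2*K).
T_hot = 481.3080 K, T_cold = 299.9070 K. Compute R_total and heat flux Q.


R_conv_in = 1/(13.8330*4.3800) = 0.0165
R_1 = 0.0470/(65.5750*4.3800) = 0.0002
R_2 = 0.1320/(70.7470*4.3800) = 0.0004
R_conv_out = 1/(20.9270*4.3800) = 0.0109
R_total = 0.0280 K/W
Q = 181.4010 / 0.0280 = 6477.6249 W

R_total = 0.0280 K/W, Q = 6477.6249 W


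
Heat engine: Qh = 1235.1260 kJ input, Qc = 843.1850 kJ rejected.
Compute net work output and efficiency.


W = 1235.1260 - 843.1850 = 391.9410 kJ
eta = 391.9410 / 1235.1260 = 0.3173 = 31.7329%

W = 391.9410 kJ, eta = 31.7329%


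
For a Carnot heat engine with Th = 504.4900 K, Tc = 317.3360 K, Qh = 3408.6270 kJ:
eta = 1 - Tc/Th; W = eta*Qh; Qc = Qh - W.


eta = 1 - 317.3360/504.4900 = 0.3710
W = 0.3710 * 3408.6270 = 1264.5210 kJ
Qc = 3408.6270 - 1264.5210 = 2144.1060 kJ

eta = 37.0977%, W = 1264.5210 kJ, Qc = 2144.1060 kJ


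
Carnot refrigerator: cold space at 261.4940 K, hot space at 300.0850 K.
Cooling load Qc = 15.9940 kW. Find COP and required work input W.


COP = 261.4940 / 38.5910 = 6.7760
W = 15.9940 / 6.7760 = 2.3604 kW

COP = 6.7760, W = 2.3604 kW


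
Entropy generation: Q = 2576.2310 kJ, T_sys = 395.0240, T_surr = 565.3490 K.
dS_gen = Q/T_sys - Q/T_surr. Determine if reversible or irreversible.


dS_sys = 2576.2310/395.0240 = 6.5217 kJ/K
dS_surr = -2576.2310/565.3490 = -4.5569 kJ/K
dS_gen = 6.5217 - 4.5569 = 1.9648 kJ/K (irreversible)

dS_gen = 1.9648 kJ/K, irreversible


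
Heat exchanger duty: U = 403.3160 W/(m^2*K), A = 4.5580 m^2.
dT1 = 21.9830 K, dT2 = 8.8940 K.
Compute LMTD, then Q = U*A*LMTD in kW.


LMTD = 14.4647 K
Q = 403.3160 * 4.5580 * 14.4647 = 26590.6672 W = 26.5907 kW

26.5907 kW


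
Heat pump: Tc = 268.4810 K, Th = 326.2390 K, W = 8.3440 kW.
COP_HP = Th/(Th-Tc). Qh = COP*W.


COP = 326.2390 / 57.7580 = 5.6484
Qh = 5.6484 * 8.3440 = 47.1301 kW

COP = 5.6484, Qh = 47.1301 kW


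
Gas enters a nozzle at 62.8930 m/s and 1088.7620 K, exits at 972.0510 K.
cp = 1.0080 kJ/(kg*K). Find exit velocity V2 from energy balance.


dT = 116.7110 K
2*cp*1000*dT = 235289.3760
V1^2 = 3955.5294
V2 = sqrt(239244.9054) = 489.1267 m/s

489.1267 m/s


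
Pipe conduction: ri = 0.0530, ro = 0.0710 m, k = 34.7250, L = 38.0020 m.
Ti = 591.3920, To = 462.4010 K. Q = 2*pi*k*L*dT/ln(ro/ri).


dT = 128.9910 K
ln(ro/ri) = 0.2924
Q = 2*pi*34.7250*38.0020*128.9910 / 0.2924 = 3657871.9284 W

3657871.9284 W


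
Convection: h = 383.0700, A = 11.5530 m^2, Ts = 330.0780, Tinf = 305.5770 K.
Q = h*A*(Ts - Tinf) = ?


dT = 24.5010 K
Q = 383.0700 * 11.5530 * 24.5010 = 108431.8145 W

108431.8145 W


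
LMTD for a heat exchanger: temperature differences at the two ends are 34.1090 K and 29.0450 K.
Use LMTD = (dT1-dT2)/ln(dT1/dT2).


dT1/dT2 = 1.1744
ln(dT1/dT2) = 0.1607
LMTD = 5.0640 / 0.1607 = 31.5092 K

31.5092 K


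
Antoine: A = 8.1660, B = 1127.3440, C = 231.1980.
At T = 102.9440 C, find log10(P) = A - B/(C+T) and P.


C+T = 334.1420
B/(C+T) = 3.3738
log10(P) = 8.1660 - 3.3738 = 4.7922
P = 10^4.7922 = 61965.9273 mmHg

61965.9273 mmHg


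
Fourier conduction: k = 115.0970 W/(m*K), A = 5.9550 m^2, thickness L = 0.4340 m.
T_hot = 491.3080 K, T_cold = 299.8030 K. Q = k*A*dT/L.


dT = 191.5050 K
Q = 115.0970 * 5.9550 * 191.5050 / 0.4340 = 302437.8609 W

302437.8609 W


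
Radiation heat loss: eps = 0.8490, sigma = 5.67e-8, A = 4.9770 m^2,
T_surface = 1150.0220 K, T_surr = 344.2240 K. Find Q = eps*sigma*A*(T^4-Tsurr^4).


T^4 = 1.7491e+12
Tsurr^4 = 1.4040e+10
Q = 0.8490 * 5.67e-8 * 4.9770 * 1.7351e+12 = 415702.7934 W

415702.7934 W


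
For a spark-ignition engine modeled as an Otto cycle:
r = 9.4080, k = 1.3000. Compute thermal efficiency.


r^(k-1) = 1.9591
eta = 1 - 1/1.9591 = 0.4896 = 48.9553%

48.9553%


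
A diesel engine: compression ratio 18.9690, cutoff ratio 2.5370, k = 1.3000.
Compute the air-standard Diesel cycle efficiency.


r^(k-1) = 2.4178
rc^k = 3.3544
eta = 0.5126 = 51.2637%

51.2637%


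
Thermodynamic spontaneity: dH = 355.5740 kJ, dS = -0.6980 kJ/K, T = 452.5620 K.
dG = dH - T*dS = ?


T*dS = 452.5620 * -0.6980 = -315.8883 kJ
dG = 355.5740 + 315.8883 = 671.4623 kJ (non-spontaneous)

dG = 671.4623 kJ, non-spontaneous


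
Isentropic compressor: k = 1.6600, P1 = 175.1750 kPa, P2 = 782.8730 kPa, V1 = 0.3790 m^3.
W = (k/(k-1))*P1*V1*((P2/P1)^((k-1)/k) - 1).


(k-1)/k = 0.3976
(P2/P1)^exp = 1.8135
W = 2.5152 * 175.1750 * 0.3790 * (1.8135 - 1) = 135.8440 kJ

135.8440 kJ


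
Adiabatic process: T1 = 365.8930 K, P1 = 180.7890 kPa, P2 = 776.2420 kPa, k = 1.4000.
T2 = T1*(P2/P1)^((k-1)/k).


(k-1)/k = 0.2857
(P2/P1)^exp = 1.5164
T2 = 365.8930 * 1.5164 = 554.8317 K

554.8317 K


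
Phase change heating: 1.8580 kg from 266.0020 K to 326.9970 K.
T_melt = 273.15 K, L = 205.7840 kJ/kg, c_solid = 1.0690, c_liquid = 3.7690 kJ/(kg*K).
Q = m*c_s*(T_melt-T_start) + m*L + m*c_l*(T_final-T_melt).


Q1 (sensible, solid) = 1.8580 * 1.0690 * 7.1480 = 14.1974 kJ
Q2 (latent) = 1.8580 * 205.7840 = 382.3467 kJ
Q3 (sensible, liquid) = 1.8580 * 3.7690 * 53.8470 = 377.0799 kJ
Q_total = 773.6239 kJ

773.6239 kJ


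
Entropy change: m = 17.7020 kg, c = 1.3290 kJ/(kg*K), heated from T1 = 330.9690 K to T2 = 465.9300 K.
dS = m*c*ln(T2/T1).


T2/T1 = 1.4078
ln(T2/T1) = 0.3420
dS = 17.7020 * 1.3290 * 0.3420 = 8.0461 kJ/K

8.0461 kJ/K


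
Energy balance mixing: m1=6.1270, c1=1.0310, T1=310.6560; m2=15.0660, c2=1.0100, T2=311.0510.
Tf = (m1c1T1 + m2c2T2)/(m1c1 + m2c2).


num = 6695.5517
den = 21.5336
Tf = 310.9351 K

310.9351 K


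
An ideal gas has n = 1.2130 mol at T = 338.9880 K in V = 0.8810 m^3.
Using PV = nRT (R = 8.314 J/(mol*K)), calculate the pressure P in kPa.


P = nRT/V = 1.2130 * 8.314 * 338.9880 / 0.8810
= 3418.6540 / 0.8810 = 3880.4245 Pa = 3.8804 kPa

3.8804 kPa


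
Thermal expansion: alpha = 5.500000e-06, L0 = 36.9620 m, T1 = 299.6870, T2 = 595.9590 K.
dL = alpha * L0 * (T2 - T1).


dT = 296.2720 K
dL = 5.500000e-06 * 36.9620 * 296.2720 = 0.060229 m
L_final = 37.022229 m

dL = 0.060229 m


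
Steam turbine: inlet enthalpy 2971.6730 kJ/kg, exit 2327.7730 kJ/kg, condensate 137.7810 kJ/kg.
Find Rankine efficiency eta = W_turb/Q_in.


W = 643.9000 kJ/kg
Q_in = 2833.8920 kJ/kg
eta = 0.2272 = 22.7214%

eta = 22.7214%


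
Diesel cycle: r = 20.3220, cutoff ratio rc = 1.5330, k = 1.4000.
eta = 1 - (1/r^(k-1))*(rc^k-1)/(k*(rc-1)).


r^(k-1) = 3.3357
rc^k = 1.8187
eta = 0.6711 = 67.1089%

67.1089%


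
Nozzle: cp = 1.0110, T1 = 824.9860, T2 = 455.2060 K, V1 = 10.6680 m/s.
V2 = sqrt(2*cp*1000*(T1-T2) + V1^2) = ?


dT = 369.7800 K
2*cp*1000*dT = 747695.1600
V1^2 = 113.8062
V2 = sqrt(747808.9662) = 864.7595 m/s

864.7595 m/s


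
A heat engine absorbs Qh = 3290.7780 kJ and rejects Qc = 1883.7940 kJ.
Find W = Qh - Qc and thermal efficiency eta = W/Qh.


W = 3290.7780 - 1883.7940 = 1406.9840 kJ
eta = 1406.9840 / 3290.7780 = 0.4276 = 42.7554%

W = 1406.9840 kJ, eta = 42.7554%


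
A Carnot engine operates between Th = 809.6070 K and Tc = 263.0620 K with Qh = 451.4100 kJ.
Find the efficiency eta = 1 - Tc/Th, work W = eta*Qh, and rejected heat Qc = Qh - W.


eta = 1 - 263.0620/809.6070 = 0.6751
W = 0.6751 * 451.4100 = 304.7354 kJ
Qc = 451.4100 - 304.7354 = 146.6746 kJ

eta = 67.5074%, W = 304.7354 kJ, Qc = 146.6746 kJ


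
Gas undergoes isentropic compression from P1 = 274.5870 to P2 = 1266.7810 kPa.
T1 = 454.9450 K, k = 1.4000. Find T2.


(k-1)/k = 0.2857
(P2/P1)^exp = 1.5478
T2 = 454.9450 * 1.5478 = 704.1730 K

704.1730 K


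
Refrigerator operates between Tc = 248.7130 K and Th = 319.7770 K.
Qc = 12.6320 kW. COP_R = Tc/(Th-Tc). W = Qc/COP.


COP = 248.7130 / 71.0640 = 3.4998
W = 12.6320 / 3.4998 = 3.6093 kW

COP = 3.4998, W = 3.6093 kW


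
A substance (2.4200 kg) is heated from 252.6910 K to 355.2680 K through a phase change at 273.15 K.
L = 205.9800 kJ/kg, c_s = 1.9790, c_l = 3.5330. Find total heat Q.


Q1 (sensible, solid) = 2.4200 * 1.9790 * 20.4590 = 97.9818 kJ
Q2 (latent) = 2.4200 * 205.9800 = 498.4716 kJ
Q3 (sensible, liquid) = 2.4200 * 3.5330 * 82.1180 = 702.0974 kJ
Q_total = 1298.5508 kJ

1298.5508 kJ


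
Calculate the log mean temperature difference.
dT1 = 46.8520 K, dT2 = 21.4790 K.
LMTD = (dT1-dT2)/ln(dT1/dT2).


dT1/dT2 = 2.1813
ln(dT1/dT2) = 0.7799
LMTD = 25.3730 / 0.7799 = 32.5329 K

32.5329 K


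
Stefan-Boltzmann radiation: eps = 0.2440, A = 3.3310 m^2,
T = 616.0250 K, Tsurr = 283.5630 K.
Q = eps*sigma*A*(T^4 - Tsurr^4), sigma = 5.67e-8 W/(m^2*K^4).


T^4 = 1.4401e+11
Tsurr^4 = 6.4654e+09
Q = 0.2440 * 5.67e-8 * 3.3310 * 1.3754e+11 = 6338.5754 W

6338.5754 W


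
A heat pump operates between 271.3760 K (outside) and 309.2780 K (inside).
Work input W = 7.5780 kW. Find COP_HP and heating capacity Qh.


COP = 309.2780 / 37.9020 = 8.1599
Qh = 8.1599 * 7.5780 = 61.8360 kW

COP = 8.1599, Qh = 61.8360 kW


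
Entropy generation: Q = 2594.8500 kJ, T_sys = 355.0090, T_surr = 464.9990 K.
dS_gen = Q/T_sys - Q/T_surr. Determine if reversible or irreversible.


dS_sys = 2594.8500/355.0090 = 7.3093 kJ/K
dS_surr = -2594.8500/464.9990 = -5.5803 kJ/K
dS_gen = 7.3093 - 5.5803 = 1.7289 kJ/K (irreversible)

dS_gen = 1.7289 kJ/K, irreversible


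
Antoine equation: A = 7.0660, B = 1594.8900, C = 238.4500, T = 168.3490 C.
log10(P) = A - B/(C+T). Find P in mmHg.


C+T = 406.7990
B/(C+T) = 3.9206
log10(P) = 7.0660 - 3.9206 = 3.1454
P = 10^3.1454 = 1397.7038 mmHg

1397.7038 mmHg


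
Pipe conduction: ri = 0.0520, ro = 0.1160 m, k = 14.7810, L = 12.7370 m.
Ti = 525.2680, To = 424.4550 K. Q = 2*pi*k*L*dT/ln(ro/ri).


dT = 100.8130 K
ln(ro/ri) = 0.8023
Q = 2*pi*14.7810*12.7370*100.8130 / 0.8023 = 148629.6398 W

148629.6398 W


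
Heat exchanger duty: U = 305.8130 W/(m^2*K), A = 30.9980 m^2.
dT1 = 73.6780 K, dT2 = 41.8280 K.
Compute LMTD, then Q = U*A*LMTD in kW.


LMTD = 56.2583 K
Q = 305.8130 * 30.9980 * 56.2583 = 533306.0815 W = 533.3061 kW

533.3061 kW


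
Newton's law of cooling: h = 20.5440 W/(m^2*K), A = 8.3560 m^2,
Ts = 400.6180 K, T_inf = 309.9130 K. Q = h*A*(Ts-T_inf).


dT = 90.7050 K
Q = 20.5440 * 8.3560 * 90.7050 = 15570.9341 W

15570.9341 W


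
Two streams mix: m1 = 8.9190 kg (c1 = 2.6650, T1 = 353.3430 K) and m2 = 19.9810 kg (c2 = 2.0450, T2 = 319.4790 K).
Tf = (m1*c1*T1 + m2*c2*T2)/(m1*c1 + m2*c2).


num = 21452.9352
den = 64.6303
Tf = 331.9332 K

331.9332 K


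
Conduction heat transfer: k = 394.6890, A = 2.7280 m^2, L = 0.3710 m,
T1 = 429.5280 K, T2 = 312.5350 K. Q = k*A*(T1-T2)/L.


dT = 116.9930 K
Q = 394.6890 * 2.7280 * 116.9930 / 0.3710 = 339535.6315 W

339535.6315 W


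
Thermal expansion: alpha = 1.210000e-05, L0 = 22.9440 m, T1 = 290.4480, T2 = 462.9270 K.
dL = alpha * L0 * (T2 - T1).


dT = 172.4790 K
dL = 1.210000e-05 * 22.9440 * 172.4790 = 0.047884 m
L_final = 22.991884 m

dL = 0.047884 m


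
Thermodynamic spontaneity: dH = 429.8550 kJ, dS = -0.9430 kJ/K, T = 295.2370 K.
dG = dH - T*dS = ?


T*dS = 295.2370 * -0.9430 = -278.4085 kJ
dG = 429.8550 + 278.4085 = 708.2635 kJ (non-spontaneous)

dG = 708.2635 kJ, non-spontaneous


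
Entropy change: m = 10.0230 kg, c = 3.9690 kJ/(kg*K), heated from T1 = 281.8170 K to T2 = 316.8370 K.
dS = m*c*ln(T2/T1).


T2/T1 = 1.1243
ln(T2/T1) = 0.1171
dS = 10.0230 * 3.9690 * 0.1171 = 4.6596 kJ/K

4.6596 kJ/K


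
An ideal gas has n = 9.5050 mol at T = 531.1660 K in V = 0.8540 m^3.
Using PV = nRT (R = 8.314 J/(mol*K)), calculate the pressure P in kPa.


P = nRT/V = 9.5050 * 8.314 * 531.1660 / 0.8540
= 41975.1647 / 0.8540 = 49151.2468 Pa = 49.1512 kPa

49.1512 kPa


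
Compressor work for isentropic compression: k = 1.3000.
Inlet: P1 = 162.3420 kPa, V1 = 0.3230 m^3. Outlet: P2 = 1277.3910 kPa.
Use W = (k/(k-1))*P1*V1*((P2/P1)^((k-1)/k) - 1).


(k-1)/k = 0.2308
(P2/P1)^exp = 1.6097
W = 4.3333 * 162.3420 * 0.3230 * (1.6097 - 1) = 138.5385 kJ

138.5385 kJ


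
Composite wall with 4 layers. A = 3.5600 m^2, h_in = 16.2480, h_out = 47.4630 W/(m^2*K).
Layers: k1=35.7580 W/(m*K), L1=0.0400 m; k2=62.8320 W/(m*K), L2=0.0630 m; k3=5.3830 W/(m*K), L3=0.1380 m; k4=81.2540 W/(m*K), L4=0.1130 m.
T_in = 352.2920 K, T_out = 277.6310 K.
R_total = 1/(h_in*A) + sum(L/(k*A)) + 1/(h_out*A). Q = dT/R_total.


R_conv_in = 1/(16.2480*3.5600) = 0.0173
R_1 = 0.0400/(35.7580*3.5600) = 0.0003
R_2 = 0.0630/(62.8320*3.5600) = 0.0003
R_3 = 0.1380/(5.3830*3.5600) = 0.0072
R_4 = 0.1130/(81.2540*3.5600) = 0.0004
R_conv_out = 1/(47.4630*3.5600) = 0.0059
R_total = 0.0314 K/W
Q = 74.6610 / 0.0314 = 2378.1782 W

R_total = 0.0314 K/W, Q = 2378.1782 W


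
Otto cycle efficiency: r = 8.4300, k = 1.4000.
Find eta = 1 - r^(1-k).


r^(k-1) = 2.3460
eta = 1 - 1/2.3460 = 0.5737 = 57.3746%

57.3746%


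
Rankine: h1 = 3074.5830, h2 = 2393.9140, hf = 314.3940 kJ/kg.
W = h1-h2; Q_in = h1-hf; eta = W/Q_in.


W = 680.6690 kJ/kg
Q_in = 2760.1890 kJ/kg
eta = 0.2466 = 24.6602%

eta = 24.6602%


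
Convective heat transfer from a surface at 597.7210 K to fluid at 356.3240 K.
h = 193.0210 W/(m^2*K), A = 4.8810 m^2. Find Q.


dT = 241.3970 K
Q = 193.0210 * 4.8810 * 241.3970 = 227428.6835 W

227428.6835 W


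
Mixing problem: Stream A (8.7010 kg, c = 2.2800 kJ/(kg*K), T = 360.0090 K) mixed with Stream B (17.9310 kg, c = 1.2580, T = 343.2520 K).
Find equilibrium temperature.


num = 14884.7627
den = 42.3955
Tf = 351.0932 K

351.0932 K


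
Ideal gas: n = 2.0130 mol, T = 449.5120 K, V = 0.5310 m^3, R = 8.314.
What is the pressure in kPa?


P = nRT/V = 2.0130 * 8.314 * 449.5120 / 0.5310
= 7523.0697 / 0.5310 = 14167.7395 Pa = 14.1677 kPa

14.1677 kPa


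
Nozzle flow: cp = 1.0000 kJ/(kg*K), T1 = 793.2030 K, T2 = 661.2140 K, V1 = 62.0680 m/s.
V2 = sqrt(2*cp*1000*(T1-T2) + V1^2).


dT = 131.9890 K
2*cp*1000*dT = 263978.0000
V1^2 = 3852.4366
V2 = sqrt(267830.4366) = 517.5234 m/s

517.5234 m/s


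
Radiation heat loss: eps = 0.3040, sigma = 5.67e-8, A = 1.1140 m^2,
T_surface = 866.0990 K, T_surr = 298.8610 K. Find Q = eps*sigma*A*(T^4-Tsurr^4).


T^4 = 5.6269e+11
Tsurr^4 = 7.9777e+09
Q = 0.3040 * 5.67e-8 * 1.1140 * 5.5471e+11 = 10651.4959 W

10651.4959 W


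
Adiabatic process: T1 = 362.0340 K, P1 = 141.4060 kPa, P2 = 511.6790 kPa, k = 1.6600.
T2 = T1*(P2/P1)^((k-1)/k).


(k-1)/k = 0.3976
(P2/P1)^exp = 1.6675
T2 = 362.0340 * 1.6675 = 603.6920 K

603.6920 K


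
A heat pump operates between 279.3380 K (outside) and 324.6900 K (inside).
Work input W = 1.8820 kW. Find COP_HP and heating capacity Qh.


COP = 324.6900 / 45.3520 = 7.1593
Qh = 7.1593 * 1.8820 = 13.4739 kW

COP = 7.1593, Qh = 13.4739 kW


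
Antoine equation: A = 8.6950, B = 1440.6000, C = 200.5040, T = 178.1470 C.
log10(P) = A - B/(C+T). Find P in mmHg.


C+T = 378.6510
B/(C+T) = 3.8046
log10(P) = 8.6950 - 3.8046 = 4.8904
P = 10^4.8904 = 77703.6080 mmHg

77703.6080 mmHg


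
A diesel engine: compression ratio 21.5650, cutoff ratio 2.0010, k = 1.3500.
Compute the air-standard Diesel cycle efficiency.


r^(k-1) = 2.9296
rc^k = 2.5508
eta = 0.6083 = 60.8269%

60.8269%


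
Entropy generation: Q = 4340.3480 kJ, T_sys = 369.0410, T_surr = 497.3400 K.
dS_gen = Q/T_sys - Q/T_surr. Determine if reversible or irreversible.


dS_sys = 4340.3480/369.0410 = 11.7612 kJ/K
dS_surr = -4340.3480/497.3400 = -8.7271 kJ/K
dS_gen = 11.7612 - 8.7271 = 3.0340 kJ/K (irreversible)

dS_gen = 3.0340 kJ/K, irreversible


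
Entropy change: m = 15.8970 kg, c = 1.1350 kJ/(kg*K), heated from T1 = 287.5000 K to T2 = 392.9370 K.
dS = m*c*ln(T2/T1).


T2/T1 = 1.3667
ln(T2/T1) = 0.3124
dS = 15.8970 * 1.1350 * 0.3124 = 5.6371 kJ/K

5.6371 kJ/K


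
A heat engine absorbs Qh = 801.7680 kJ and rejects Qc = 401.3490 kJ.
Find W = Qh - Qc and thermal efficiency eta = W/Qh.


W = 801.7680 - 401.3490 = 400.4190 kJ
eta = 400.4190 / 801.7680 = 0.4994 = 49.9420%

W = 400.4190 kJ, eta = 49.9420%


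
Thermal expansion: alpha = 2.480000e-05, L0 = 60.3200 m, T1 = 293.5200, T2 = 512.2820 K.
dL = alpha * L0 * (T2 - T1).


dT = 218.7620 K
dL = 2.480000e-05 * 60.3200 * 218.7620 = 0.327254 m
L_final = 60.647254 m

dL = 0.327254 m


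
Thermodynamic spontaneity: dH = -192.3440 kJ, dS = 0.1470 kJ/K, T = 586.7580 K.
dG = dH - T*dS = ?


T*dS = 586.7580 * 0.1470 = 86.2534 kJ
dG = -192.3440 - 86.2534 = -278.5974 kJ (spontaneous)

dG = -278.5974 kJ, spontaneous


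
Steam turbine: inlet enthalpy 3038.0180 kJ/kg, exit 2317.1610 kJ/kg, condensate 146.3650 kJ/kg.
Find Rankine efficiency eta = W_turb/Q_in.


W = 720.8570 kJ/kg
Q_in = 2891.6530 kJ/kg
eta = 0.2493 = 24.9289%

eta = 24.9289%


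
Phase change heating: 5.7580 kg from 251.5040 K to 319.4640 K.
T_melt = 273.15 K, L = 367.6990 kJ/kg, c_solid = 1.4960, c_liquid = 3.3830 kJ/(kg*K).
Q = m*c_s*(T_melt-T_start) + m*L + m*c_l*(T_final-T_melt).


Q1 (sensible, solid) = 5.7580 * 1.4960 * 21.6460 = 186.4580 kJ
Q2 (latent) = 5.7580 * 367.6990 = 2117.2108 kJ
Q3 (sensible, liquid) = 5.7580 * 3.3830 * 46.3140 = 902.1649 kJ
Q_total = 3205.8337 kJ

3205.8337 kJ


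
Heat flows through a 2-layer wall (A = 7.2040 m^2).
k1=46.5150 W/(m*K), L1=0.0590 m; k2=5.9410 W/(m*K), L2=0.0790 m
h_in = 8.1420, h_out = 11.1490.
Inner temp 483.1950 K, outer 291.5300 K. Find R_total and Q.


R_conv_in = 1/(8.1420*7.2040) = 0.0170
R_1 = 0.0590/(46.5150*7.2040) = 0.0002
R_2 = 0.0790/(5.9410*7.2040) = 0.0018
R_conv_out = 1/(11.1490*7.2040) = 0.0125
R_total = 0.0315 K/W
Q = 191.6650 / 0.0315 = 6080.4788 W

R_total = 0.0315 K/W, Q = 6080.4788 W


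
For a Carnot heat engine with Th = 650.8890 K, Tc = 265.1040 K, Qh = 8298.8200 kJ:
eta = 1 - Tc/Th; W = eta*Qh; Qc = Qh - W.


eta = 1 - 265.1040/650.8890 = 0.5927
W = 0.5927 * 8298.8200 = 4918.7500 kJ
Qc = 8298.8200 - 4918.7500 = 3380.0700 kJ

eta = 59.2705%, W = 4918.7500 kJ, Qc = 3380.0700 kJ


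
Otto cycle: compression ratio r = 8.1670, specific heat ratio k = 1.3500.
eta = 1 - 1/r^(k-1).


r^(k-1) = 2.0856
eta = 1 - 1/2.0856 = 0.5205 = 52.0512%

52.0512%


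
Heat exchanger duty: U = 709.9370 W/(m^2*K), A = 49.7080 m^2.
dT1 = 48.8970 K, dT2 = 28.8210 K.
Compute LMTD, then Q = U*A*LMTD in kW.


LMTD = 37.9787 K
Q = 709.9370 * 49.7080 * 37.9787 = 1340252.0176 W = 1340.2520 kW

1340.2520 kW


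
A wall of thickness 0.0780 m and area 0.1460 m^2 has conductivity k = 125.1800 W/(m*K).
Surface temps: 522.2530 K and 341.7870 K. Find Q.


dT = 180.4660 K
Q = 125.1800 * 0.1460 * 180.4660 / 0.0780 = 42285.2198 W

42285.2198 W


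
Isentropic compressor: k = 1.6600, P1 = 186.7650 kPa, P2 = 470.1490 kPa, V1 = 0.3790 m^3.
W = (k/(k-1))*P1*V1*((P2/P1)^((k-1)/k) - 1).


(k-1)/k = 0.3976
(P2/P1)^exp = 1.4435
W = 2.5152 * 186.7650 * 0.3790 * (1.4435 - 1) = 78.9533 kJ

78.9533 kJ


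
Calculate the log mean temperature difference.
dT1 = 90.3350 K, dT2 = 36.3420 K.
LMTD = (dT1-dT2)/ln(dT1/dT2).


dT1/dT2 = 2.4857
ln(dT1/dT2) = 0.9106
LMTD = 53.9930 / 0.9106 = 59.2971 K

59.2971 K


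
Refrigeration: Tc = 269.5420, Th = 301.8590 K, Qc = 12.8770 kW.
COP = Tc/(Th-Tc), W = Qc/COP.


COP = 269.5420 / 32.3170 = 8.3406
W = 12.8770 / 8.3406 = 1.5439 kW

COP = 8.3406, W = 1.5439 kW


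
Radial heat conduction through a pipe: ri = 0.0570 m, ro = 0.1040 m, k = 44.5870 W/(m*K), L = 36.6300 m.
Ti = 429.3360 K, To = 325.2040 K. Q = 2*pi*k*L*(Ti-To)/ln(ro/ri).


dT = 104.1320 K
ln(ro/ri) = 0.6013
Q = 2*pi*44.5870*36.6300*104.1320 / 0.6013 = 1777008.1593 W

1777008.1593 W


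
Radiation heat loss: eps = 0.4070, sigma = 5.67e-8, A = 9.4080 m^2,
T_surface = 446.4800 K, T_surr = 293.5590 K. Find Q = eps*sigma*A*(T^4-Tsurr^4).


T^4 = 3.9738e+10
Tsurr^4 = 7.4265e+09
Q = 0.4070 * 5.67e-8 * 9.4080 * 3.2312e+10 = 7015.1182 W

7015.1182 W


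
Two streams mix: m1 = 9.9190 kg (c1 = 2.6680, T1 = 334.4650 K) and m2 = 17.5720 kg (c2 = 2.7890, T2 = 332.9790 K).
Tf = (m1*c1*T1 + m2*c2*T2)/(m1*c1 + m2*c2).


num = 25169.9830
den = 75.4722
Tf = 333.5001 K

333.5001 K


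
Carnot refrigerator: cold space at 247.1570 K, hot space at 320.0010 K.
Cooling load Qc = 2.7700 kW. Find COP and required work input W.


COP = 247.1570 / 72.8440 = 3.3930
W = 2.7700 / 3.3930 = 0.8164 kW

COP = 3.3930, W = 0.8164 kW


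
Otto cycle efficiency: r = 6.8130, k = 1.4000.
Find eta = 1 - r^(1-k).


r^(k-1) = 2.1544
eta = 1 - 1/2.1544 = 0.5358 = 53.5843%

53.5843%


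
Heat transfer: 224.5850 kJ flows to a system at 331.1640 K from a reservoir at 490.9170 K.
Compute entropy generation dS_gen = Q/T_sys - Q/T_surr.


dS_sys = 224.5850/331.1640 = 0.6782 kJ/K
dS_surr = -224.5850/490.9170 = -0.4575 kJ/K
dS_gen = 0.6782 - 0.4575 = 0.2207 kJ/K (irreversible)

dS_gen = 0.2207 kJ/K, irreversible


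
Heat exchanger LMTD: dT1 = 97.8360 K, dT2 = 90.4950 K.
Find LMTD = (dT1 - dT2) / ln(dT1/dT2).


dT1/dT2 = 1.0811
ln(dT1/dT2) = 0.0780
LMTD = 7.3410 / 0.0780 = 94.1178 K

94.1178 K


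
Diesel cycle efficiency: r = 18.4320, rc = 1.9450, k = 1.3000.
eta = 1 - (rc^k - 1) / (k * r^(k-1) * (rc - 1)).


r^(k-1) = 2.3970
rc^k = 2.3746
eta = 0.5332 = 53.3192%

53.3192%


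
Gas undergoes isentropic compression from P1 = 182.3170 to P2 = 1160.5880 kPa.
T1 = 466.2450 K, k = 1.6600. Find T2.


(k-1)/k = 0.3976
(P2/P1)^exp = 2.0874
T2 = 466.2450 * 2.0874 = 973.2346 K

973.2346 K


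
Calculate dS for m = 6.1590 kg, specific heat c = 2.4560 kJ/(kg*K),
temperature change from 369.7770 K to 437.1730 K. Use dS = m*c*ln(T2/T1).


T2/T1 = 1.1823
ln(T2/T1) = 0.1674
dS = 6.1590 * 2.4560 * 0.1674 = 2.5326 kJ/K

2.5326 kJ/K


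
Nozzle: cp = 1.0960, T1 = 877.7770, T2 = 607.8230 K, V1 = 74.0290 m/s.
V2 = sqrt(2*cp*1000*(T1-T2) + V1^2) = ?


dT = 269.9540 K
2*cp*1000*dT = 591739.1680
V1^2 = 5480.2928
V2 = sqrt(597219.4608) = 772.7998 m/s

772.7998 m/s


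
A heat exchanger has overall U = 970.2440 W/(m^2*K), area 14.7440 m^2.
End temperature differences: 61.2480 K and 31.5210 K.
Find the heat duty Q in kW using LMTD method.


LMTD = 44.7509 K
Q = 970.2440 * 14.7440 * 44.7509 = 640173.9843 W = 640.1740 kW

640.1740 kW


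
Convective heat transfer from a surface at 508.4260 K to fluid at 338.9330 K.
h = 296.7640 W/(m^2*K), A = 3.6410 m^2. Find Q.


dT = 169.4930 K
Q = 296.7640 * 3.6410 * 169.4930 = 183140.1906 W

183140.1906 W


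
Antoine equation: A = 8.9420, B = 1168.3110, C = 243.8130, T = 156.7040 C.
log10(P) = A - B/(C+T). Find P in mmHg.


C+T = 400.5170
B/(C+T) = 2.9170
log10(P) = 8.9420 - 2.9170 = 6.0250
P = 10^6.0250 = 1059235.9983 mmHg

1059235.9983 mmHg


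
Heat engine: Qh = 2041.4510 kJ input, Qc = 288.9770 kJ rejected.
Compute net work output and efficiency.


W = 2041.4510 - 288.9770 = 1752.4740 kJ
eta = 1752.4740 / 2041.4510 = 0.8584 = 85.8445%

W = 1752.4740 kJ, eta = 85.8445%


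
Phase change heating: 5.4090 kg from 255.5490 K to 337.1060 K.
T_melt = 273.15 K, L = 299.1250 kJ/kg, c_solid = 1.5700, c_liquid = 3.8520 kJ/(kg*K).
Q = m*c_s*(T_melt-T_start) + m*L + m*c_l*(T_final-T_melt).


Q1 (sensible, solid) = 5.4090 * 1.5700 * 17.6010 = 149.4700 kJ
Q2 (latent) = 5.4090 * 299.1250 = 1617.9671 kJ
Q3 (sensible, liquid) = 5.4090 * 3.8520 * 63.9560 = 1332.5532 kJ
Q_total = 3099.9903 kJ

3099.9903 kJ


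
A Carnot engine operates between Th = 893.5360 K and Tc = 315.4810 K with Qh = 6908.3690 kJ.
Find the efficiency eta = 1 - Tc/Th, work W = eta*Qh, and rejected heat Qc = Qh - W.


eta = 1 - 315.4810/893.5360 = 0.6469
W = 0.6469 * 6908.3690 = 4469.2293 kJ
Qc = 6908.3690 - 4469.2293 = 2439.1397 kJ

eta = 64.6930%, W = 4469.2293 kJ, Qc = 2439.1397 kJ


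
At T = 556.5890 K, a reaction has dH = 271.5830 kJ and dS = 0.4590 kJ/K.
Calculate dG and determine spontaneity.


T*dS = 556.5890 * 0.4590 = 255.4744 kJ
dG = 271.5830 - 255.4744 = 16.1086 kJ (non-spontaneous)

dG = 16.1086 kJ, non-spontaneous


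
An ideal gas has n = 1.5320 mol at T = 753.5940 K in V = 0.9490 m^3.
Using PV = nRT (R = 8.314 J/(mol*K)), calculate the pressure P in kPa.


P = nRT/V = 1.5320 * 8.314 * 753.5940 / 0.9490
= 9598.5630 / 0.9490 = 10114.3972 Pa = 10.1144 kPa

10.1144 kPa


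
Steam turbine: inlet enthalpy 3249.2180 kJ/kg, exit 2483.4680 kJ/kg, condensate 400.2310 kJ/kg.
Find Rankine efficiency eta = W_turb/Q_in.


W = 765.7500 kJ/kg
Q_in = 2848.9870 kJ/kg
eta = 0.2688 = 26.8780%

eta = 26.8780%


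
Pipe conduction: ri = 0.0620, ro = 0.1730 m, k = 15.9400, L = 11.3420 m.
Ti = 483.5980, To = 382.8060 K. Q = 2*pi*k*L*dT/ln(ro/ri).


dT = 100.7920 K
ln(ro/ri) = 1.0262
Q = 2*pi*15.9400*11.3420*100.7920 / 1.0262 = 111575.7952 W

111575.7952 W
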